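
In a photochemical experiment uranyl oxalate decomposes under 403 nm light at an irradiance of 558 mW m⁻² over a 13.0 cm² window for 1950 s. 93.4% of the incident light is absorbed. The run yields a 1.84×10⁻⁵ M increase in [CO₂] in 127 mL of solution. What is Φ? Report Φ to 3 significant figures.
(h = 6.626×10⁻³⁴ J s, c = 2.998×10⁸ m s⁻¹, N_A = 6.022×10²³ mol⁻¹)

Product: (1.84×10⁻⁵ M)(0.127 L) = 2.337×10⁻⁶ mol.
Photon energy at 403 nm: hc/λ = (6.626×10⁻³⁴)(2.998×10⁸)/(403×10⁻⁹) = 4.929×10⁻¹⁹ J.
Energy delivered: (558 mW m⁻²)(13.0×10⁻⁴ m²)(1950 s) = 1.415 J.
Photons incident: 1.415 / 4.929×10⁻¹⁹ = 2.871×10¹⁸, i.e. 2.871×10¹⁸/6.022×10²³ = 4.768×10⁻⁶ mol.
Photons absorbed: 0.934 × 4.768×10⁻⁶ = 4.453×10⁻⁶ mol.
Φ = 2.337×10⁻⁶ mol / 4.453×10⁻⁶ mol photons = 0.525.

Φ = 0.525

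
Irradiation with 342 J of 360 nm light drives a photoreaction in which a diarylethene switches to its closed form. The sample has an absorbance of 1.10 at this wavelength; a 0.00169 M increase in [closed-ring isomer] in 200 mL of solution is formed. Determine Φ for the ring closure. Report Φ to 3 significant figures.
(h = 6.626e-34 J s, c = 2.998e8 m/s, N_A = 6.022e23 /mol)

Product: (0.00169 M)(0.2 L) = 3.380e-4 mol.
Photon energy at 360 nm: hc/λ = (6.626e-34)(2.998e8)/(360e-9) = 5.518e-19 J.
Photons incident: 342 / 5.518e-19 = 6.198e20, i.e. 6.198e20/6.022e23 = 0.001029 mol.
Fraction absorbed: 1 − 10^(−1.10) = 0.9206.
Photons absorbed: 0.9206 × 0.001029 = 9.473e-4 mol.
Φ = 3.380e-4 mol / 9.473e-4 mol photons = 0.357.

Φ = 0.357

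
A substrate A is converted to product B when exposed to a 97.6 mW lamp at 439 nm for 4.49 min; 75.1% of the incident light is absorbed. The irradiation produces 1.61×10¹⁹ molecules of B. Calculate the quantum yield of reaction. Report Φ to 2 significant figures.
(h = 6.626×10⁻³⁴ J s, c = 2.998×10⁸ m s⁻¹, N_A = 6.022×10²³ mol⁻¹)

Product: 1.61×10¹⁹ / 6.022×10²³ = 2.674×10⁻⁵ mol.
Photon energy at 439 nm: hc/λ = (6.626×10⁻³⁴)(2.998×10⁸)/(439×10⁻⁹) = 4.525×10⁻¹⁹ J.
Energy delivered: (97.6 mW)(269.4 s) = 26.29 J.
Photons incident: 26.29 / 4.525×10⁻¹⁹ = 5.810×10¹⁹, i.e. 5.810×10¹⁹/6.022×10²³ = 9.648×10⁻⁵ mol.
Photons absorbed: 0.751 × 9.648×10⁻⁵ = 7.246×10⁻⁵ mol.
Φ = 2.674×10⁻⁵ mol / 7.246×10⁻⁵ mol photons = 0.37.

Φ = 0.37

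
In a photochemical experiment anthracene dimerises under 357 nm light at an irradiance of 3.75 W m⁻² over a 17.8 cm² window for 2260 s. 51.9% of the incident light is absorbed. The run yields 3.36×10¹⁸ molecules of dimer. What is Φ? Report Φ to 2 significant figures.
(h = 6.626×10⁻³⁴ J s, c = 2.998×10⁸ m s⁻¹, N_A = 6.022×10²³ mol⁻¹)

Product: 3.36×10¹⁸ / 6.022×10²³ = 5.580×10⁻⁶ mol.
Photon energy at 357 nm: hc/λ = (6.626×10⁻³⁴)(2.998×10⁸)/(357×10⁻⁹) = 5.564×10⁻¹⁹ J.
Energy delivered: (3.75 W m⁻²)(17.8×10⁻⁴ m²)(2260 s) = 15.09 J.
Photons incident: 15.09 / 5.564×10⁻¹⁹ = 2.712×10¹⁹, i.e. 2.712×10¹⁹/6.022×10²³ = 4.503×10⁻⁵ mol.
Photons absorbed: 0.519 × 4.503×10⁻⁵ = 2.337×10⁻⁵ mol.
Φ = 5.580×10⁻⁶ mol / 2.337×10⁻⁵ mol photons = 0.24.

Φ = 0.24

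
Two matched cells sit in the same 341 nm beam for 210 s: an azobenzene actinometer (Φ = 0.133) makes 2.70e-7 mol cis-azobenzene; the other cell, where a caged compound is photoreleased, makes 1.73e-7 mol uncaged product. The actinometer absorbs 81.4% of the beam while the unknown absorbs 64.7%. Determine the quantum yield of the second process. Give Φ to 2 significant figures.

Φ = 0.11

Photons absorbed by the actinometer: 2.70e-7 / 0.133 = 2.030e-6 mol.
Incident flux: 2.030e-6 / 0.814 = 2.494e-6 einstein.
Absorbed by unknown: 0.647 × 2.494e-6 = 1.614e-6 mol.
Φ(unknown) = 1.73e-7 / 1.614e-6 = 0.11.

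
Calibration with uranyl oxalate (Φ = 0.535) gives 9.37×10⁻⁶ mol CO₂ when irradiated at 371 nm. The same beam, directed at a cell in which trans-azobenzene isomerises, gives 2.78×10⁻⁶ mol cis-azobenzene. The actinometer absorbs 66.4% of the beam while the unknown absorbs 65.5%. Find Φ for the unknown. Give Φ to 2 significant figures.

Photons absorbed by the actinometer: 9.37×10⁻⁶ / 0.535 = 1.751×10⁻⁵ mol.
Incident flux: 1.751×10⁻⁵ / 0.664 = 2.637×10⁻⁵ einstein.
Absorbed by unknown: 0.655 × 2.637×10⁻⁵ = 1.727×10⁻⁵ mol.
Φ(unknown) = 2.78×10⁻⁶ / 1.727×10⁻⁵ = 0.16.

Φ = 0.16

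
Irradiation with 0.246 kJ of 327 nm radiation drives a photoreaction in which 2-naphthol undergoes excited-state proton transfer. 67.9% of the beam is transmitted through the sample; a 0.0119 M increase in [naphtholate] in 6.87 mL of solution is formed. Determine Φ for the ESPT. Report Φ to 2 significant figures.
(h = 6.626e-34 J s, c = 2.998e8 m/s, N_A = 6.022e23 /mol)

Φ = 0.38

Product: (0.0119 M)(0.00687 L) = 8.175e-5 mol.
Photon energy at 327 nm: hc/λ = (6.626e-34)(2.998e8)/(327e-9) = 6.075e-19 J.
Incident energy: 0.246 kJ = 246 J.
Photons incident: 246 / 6.075e-19 = 4.049e20, i.e. 4.049e20/6.022e23 = 6.724e-4 mol.
Fraction absorbed: 1 − 67.9/100 = 0.3210.
Photons absorbed: 0.3210 × 6.724e-4 = 2.158e-4 mol.
Φ = 8.175e-5 mol / 2.158e-4 mol photons = 0.38.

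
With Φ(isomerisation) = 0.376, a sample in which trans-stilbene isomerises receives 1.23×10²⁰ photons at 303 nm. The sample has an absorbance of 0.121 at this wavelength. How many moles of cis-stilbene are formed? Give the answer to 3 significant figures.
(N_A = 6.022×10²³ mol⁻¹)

1.87×10⁻⁵ mol

Moles of photons: 1.23×10²⁰ / 6.022×10²³ = 2.043×10⁻⁴ mol.
Fraction absorbed: 1 − 10^(−0.121) = 0.2432.
Photons absorbed: 0.2432 × 2.043×10⁻⁴ = 4.969×10⁻⁵ mol.
Product: Φ × n_abs = 0.376 × 4.969×10⁻⁵ = 1.868×10⁻⁵ mol.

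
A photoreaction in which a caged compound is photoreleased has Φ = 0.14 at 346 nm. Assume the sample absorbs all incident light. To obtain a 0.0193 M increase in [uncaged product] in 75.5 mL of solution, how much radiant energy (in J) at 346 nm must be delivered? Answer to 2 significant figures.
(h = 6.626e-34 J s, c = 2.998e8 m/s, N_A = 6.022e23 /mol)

Product: (0.0193 M)(0.0755 L) = 0.001457 mol.
Photons that must be absorbed: 0.001457 / 0.14 = 0.01041 mol.
Photon energy: hc/λ = 5.741e-19 J; per mole, 3.457e5 J mol⁻¹.
Energy required: 0.01041 × 3.457e5 = 3600 J.

3600 J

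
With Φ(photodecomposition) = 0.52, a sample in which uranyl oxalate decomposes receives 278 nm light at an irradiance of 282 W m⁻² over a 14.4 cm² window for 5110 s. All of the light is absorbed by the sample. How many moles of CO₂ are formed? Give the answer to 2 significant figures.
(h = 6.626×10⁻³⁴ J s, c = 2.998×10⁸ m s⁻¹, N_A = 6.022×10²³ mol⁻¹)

Photon energy at 278 nm: hc/λ = (6.626×10⁻³⁴)(2.998×10⁸)/(278×10⁻⁹) = 7.146×10⁻¹⁹ J.
Energy delivered: (282 W m⁻²)(14.4×10⁻⁴ m²)(5110 s) = 2075 J.
Photons incident: 2075 / 7.146×10⁻¹⁹ = 2.904×10²¹, i.e. 2.904×10²¹/6.022×10²³ = 0.004822 mol.
Product: Φ × n_abs = 0.52 × 0.004822 = 0.002507 mol.

0.0025 mol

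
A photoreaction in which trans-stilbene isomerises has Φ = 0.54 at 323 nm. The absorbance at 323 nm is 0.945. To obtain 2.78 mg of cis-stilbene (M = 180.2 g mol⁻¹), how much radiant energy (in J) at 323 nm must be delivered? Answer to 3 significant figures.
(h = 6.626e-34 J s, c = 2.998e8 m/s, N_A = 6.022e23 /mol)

11.9 J

Product: 2.78 mg / 180.2 g mol⁻¹ = 1.543e-5 mol.
Photons that must be absorbed: 1.543e-5 / 0.54 = 2.857e-5 mol.
Fraction absorbed: 1 − 10^(−0.945) = 0.8865.
Incident photons needed: 2.857e-5 / 0.8865 = 3.223e-5 mol.
Photon energy: hc/λ = 6.150e-19 J; per mole, 3.704e5 J mol⁻¹.
Energy required: 3.223e-5 × 3.704e5 = 11.9 J.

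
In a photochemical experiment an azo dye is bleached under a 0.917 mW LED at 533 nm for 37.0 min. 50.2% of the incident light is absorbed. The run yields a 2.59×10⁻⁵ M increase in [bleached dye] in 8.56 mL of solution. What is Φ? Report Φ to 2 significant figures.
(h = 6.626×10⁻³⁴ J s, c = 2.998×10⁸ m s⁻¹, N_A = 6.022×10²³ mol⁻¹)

Product: (2.59×10⁻⁵ M)(0.00856 L) = 2.217×10⁻⁷ mol.
Photon energy at 533 nm: hc/λ = (6.626×10⁻³⁴)(2.998×10⁸)/(533×10⁻⁹) = 3.727×10⁻¹⁹ J.
Energy delivered: (0.917 mW)(2220 s) = 2.036 J.
Photons incident: 2.036 / 3.727×10⁻¹⁹ = 5.463×10¹⁸, i.e. 5.463×10¹⁸/6.022×10²³ = 9.072×10⁻⁶ mol.
Photons absorbed: 0.502 × 9.072×10⁻⁶ = 4.554×10⁻⁶ mol.
Φ = 2.217×10⁻⁷ mol / 4.554×10⁻⁶ mol photons = 0.049.

Φ = 0.049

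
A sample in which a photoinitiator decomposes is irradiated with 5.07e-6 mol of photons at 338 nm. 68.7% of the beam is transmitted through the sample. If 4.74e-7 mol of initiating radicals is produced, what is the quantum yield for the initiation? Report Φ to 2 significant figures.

Fraction absorbed: 1 − 68.7/100 = 0.3130.
Photons absorbed: 0.3130 × 5.07e-6 = 1.587e-6 mol.
Φ = 4.74e-7 mol / 1.587e-6 mol photons = 0.30.

Φ = 0.30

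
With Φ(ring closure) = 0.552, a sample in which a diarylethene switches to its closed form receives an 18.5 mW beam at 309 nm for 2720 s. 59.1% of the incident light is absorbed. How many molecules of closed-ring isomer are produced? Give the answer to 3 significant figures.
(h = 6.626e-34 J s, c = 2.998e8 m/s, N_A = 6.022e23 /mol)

Photon energy at 309 nm: hc/λ = (6.626e-34)(2.998e8)/(309e-9) = 6.429e-19 J.
Energy delivered: (18.5 mW)(2720 s) = 50.32 J.
Photons incident: 50.32 / 6.429e-19 = 7.827e19, i.e. 7.827e19/6.022e23 = 1.300e-4 mol.
Photons absorbed: 0.591 × 1.300e-4 = 7.683e-5 mol.
Product: Φ × n_abs = 0.552 × 7.683e-5 = 4.241e-5 mol.
As a count: 4.241e-5 × 6.022e23 = 2.55e19.

2.55e19 molecules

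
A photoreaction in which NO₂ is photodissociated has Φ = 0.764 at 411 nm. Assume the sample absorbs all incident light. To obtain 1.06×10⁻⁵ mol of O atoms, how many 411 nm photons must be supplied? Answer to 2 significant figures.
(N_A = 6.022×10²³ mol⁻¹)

Photons that must be absorbed: 1.06×10⁻⁵ / 0.764 = 1.387×10⁻⁵ mol.
Photon count: 1.387×10⁻⁵ × 6.022×10²³ = 8.4×10¹⁸.

8.4×10¹⁸ photons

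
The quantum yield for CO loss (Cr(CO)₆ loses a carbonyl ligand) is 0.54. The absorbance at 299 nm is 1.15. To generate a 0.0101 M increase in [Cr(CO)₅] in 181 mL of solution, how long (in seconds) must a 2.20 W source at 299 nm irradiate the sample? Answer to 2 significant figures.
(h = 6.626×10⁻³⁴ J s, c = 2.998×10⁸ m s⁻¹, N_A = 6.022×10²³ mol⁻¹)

Product: (0.0101 M)(0.181 L) = 0.001828 mol.
Photons that must be absorbed: 0.001828 / 0.54 = 0.003385 mol.
Fraction absorbed: 1 − 10^(−1.15) = 0.9292.
Incident photons needed: 0.003385 / 0.9292 = 0.003643 mol.
Photon energy: hc/λ = 6.644×10⁻¹⁹ J; per mole, 4.001×10⁵ J mol⁻¹.
Energy required: 0.003643 × 4.001×10⁵ = 1458 J.
Time: 1458 J / 2.2 W = 660 s.

t ≈ 660 s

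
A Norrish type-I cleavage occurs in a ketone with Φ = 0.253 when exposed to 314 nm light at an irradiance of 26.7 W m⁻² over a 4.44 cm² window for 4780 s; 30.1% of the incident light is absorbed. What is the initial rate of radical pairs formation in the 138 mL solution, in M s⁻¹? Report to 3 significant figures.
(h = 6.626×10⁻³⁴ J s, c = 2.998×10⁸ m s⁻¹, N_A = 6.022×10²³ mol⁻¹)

Photon energy at 314 nm: hc/λ = (6.626×10⁻³⁴)(2.998×10⁸)/(314×10⁻⁹) = 6.326×10⁻¹⁹ J.
Energy delivered: (26.7 W m⁻²)(4.44×10⁻⁴ m²)(4780 s) = 56.67 J.
Photons incident: 56.67 / 6.326×10⁻¹⁹ = 8.958×10¹⁹, i.e. 8.958×10¹⁹/6.022×10²³ = 1.488×10⁻⁴ mol.
Photons absorbed: 0.301 × 1.488×10⁻⁴ = 4.479×10⁻⁵ mol.
Product formed: 0.253 × 4.479×10⁻⁵ = 1.133×10⁻⁵ mol.
Rate: 1.133×10⁻⁵ mol / (4780 s × 0.138 L) = 1.72×10⁻⁸ M s⁻¹.

1.72×10⁻⁸ M s⁻¹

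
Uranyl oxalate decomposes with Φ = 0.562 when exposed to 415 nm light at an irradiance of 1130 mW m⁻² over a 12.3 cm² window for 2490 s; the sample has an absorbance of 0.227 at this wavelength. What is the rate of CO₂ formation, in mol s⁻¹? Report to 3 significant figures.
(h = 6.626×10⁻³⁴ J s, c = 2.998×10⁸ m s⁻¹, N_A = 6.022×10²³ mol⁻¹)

Photon energy at 415 nm: hc/λ = (6.626×10⁻³⁴)(2.998×10⁸)/(415×10⁻⁹) = 4.787×10⁻¹⁹ J.
Energy delivered: (1130 mW m⁻²)(12.3×10⁻⁴ m²)(2490 s) = 3.461 J.
Photons incident: 3.461 / 4.787×10⁻¹⁹ = 7.230×10¹⁸, i.e. 7.230×10¹⁸/6.022×10²³ = 1.201×10⁻⁵ mol.
Fraction absorbed: 1 − 10^(−0.227) = 0.4071.
Photons absorbed: 0.4071 × 1.201×10⁻⁵ = 4.889×10⁻⁶ mol.
Product formed: 0.562 × 4.889×10⁻⁶ = 2.748×10⁻⁶ mol.
Rate: 2.748×10⁻⁶ / 2490 s = 1.10×10⁻⁹ mol s⁻¹.

1.10×10⁻⁹ mol s⁻¹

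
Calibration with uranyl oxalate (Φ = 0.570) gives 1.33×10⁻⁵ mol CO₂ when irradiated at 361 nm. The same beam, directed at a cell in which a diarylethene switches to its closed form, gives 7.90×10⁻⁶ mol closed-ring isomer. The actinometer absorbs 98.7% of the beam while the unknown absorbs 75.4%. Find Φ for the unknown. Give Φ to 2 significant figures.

Photons absorbed by the actinometer: 1.33×10⁻⁵ / 0.570 = 2.333×10⁻⁵ mol.
Incident flux: 2.333×10⁻⁵ / 0.987 = 2.364×10⁻⁵ einstein.
Absorbed by unknown: 0.754 × 2.364×10⁻⁵ = 1.782×10⁻⁵ mol.
Φ(unknown) = 7.90×10⁻⁶ / 1.782×10⁻⁵ = 0.44.

Φ = 0.44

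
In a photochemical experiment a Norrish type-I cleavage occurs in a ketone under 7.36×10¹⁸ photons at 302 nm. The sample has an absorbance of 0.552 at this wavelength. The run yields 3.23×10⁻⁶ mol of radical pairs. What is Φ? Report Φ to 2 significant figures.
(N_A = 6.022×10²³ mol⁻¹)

Moles of photons: 7.36×10¹⁸ / 6.022×10²³ = 1.222×10⁻⁵ mol.
Fraction absorbed: 1 − 10^(−0.552) = 0.7195.
Photons absorbed: 0.7195 × 1.222×10⁻⁵ = 8.792×10⁻⁶ mol.
Φ = 3.23×10⁻⁶ mol / 8.792×10⁻⁶ mol photons = 0.37.

Φ = 0.37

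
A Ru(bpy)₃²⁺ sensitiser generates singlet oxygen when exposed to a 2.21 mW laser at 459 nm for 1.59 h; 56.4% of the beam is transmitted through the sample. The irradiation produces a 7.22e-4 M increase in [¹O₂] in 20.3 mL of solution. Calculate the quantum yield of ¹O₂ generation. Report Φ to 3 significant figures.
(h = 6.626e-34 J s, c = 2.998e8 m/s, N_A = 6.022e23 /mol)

Φ = 0.693

Product: (7.22e-4 M)(0.0203 L) = 1.466e-5 mol.
Photon energy at 459 nm: hc/λ = (6.626e-34)(2.998e8)/(459e-9) = 4.328e-19 J.
Energy delivered: (2.21 mW)(5724 s) = 12.65 J.
Photons incident: 12.65 / 4.328e-19 = 2.923e19, i.e. 2.923e19/6.022e23 = 4.854e-5 mol.
Fraction absorbed: 1 − 56.4/100 = 0.4360.
Photons absorbed: 0.4360 × 4.854e-5 = 2.116e-5 mol.
Φ = 1.466e-5 mol / 2.116e-5 mol photons = 0.693.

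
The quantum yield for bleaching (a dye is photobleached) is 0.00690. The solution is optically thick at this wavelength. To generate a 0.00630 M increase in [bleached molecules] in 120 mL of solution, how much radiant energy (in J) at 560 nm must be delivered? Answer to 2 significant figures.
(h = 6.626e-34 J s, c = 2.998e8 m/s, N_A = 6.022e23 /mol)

Product: (0.00630 M)(0.12 L) = 7.560e-4 mol.
Photons that must be absorbed: 7.560e-4 / 0.00690 = 0.1096 mol.
Photon energy: hc/λ = 3.547e-19 J; per mole, 2.136e5 J mol⁻¹.
Energy required: 0.1096 × 2.136e5 = 2.3e4 J.

2.3e4 J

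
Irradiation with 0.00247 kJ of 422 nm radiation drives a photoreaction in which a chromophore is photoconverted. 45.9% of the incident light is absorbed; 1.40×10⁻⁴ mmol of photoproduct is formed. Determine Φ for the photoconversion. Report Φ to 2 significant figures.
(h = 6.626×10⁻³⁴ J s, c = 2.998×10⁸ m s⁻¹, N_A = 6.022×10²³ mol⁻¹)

Product: 1.40×10⁻⁴ mmol = 1.40×10⁻⁷ mol.
Photon energy at 422 nm: hc/λ = (6.626×10⁻³⁴)(2.998×10⁸)/(422×10⁻⁹) = 4.707×10⁻¹⁹ J.
Incident energy: 0.00247 kJ = 2.47 J.
Photons incident: 2.47 / 4.707×10⁻¹⁹ = 5.248×10¹⁸, i.e. 5.248×10¹⁸/6.022×10²³ = 8.715×10⁻⁶ mol.
Photons absorbed: 0.459 × 8.715×10⁻⁶ = 4.000×10⁻⁶ mol.
Φ = 1.40×10⁻⁷ mol / 4.000×10⁻⁶ mol photons = 0.035.

Φ = 0.035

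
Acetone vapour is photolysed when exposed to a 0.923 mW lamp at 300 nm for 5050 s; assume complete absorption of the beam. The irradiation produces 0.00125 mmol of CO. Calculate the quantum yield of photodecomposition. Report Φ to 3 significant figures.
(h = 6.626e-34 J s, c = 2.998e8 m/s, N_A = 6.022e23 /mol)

Φ = 0.107

Product: 0.00125 mmol = 1.25e-6 mol.
Photon energy at 300 nm: hc/λ = (6.626e-34)(2.998e8)/(300e-9) = 6.622e-19 J.
Energy delivered: (0.923 mW)(5050 s) = 4.661 J.
Photons incident: 4.661 / 6.622e-19 = 7.039e18, i.e. 7.039e18/6.022e23 = 1.169e-5 mol.
Φ = 1.25e-6 mol / 1.169e-5 mol photons = 0.107.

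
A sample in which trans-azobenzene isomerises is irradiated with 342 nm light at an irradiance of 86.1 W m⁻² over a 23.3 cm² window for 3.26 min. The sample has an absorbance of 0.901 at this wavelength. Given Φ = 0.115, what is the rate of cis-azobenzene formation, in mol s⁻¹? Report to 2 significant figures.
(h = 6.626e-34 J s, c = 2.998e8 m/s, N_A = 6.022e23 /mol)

Photon energy at 342 nm: hc/λ = (6.626e-34)(2.998e8)/(342e-9) = 5.808e-19 J.
Energy delivered: (86.1 W m⁻²)(23.3e-4 m²)(195.6 s) = 39.24 J.
Photons incident: 39.24 / 5.808e-19 = 6.756e19, i.e. 6.756e19/6.022e23 = 1.122e-4 mol.
Fraction absorbed: 1 − 10^(−0.901) = 0.8744.
Photons absorbed: 0.8744 × 1.122e-4 = 9.811e-5 mol.
Product formed: 0.115 × 9.811e-5 = 1.128e-5 mol.
Rate: 1.128e-5 / 195.6 s = 5.8e-8 mol s⁻¹.

5.8e-8 mol s⁻¹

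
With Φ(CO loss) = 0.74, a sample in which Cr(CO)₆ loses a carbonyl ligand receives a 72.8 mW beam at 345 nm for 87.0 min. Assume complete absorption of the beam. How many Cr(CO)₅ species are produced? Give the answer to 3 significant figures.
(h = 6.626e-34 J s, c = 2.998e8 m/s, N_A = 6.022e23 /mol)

4.88e20 species

Photon energy at 345 nm: hc/λ = (6.626e-34)(2.998e8)/(345e-9) = 5.758e-19 J.
Energy delivered: (72.8 mW)(5220 s) = 380.0 J.
Photons incident: 380.0 / 5.758e-19 = 6.600e20, i.e. 6.600e20/6.022e23 = 0.001096 mol.
Product: Φ × n_abs = 0.74 × 0.001096 = 8.110e-4 mol.
As a count: 8.110e-4 × 6.022e23 = 4.88e20.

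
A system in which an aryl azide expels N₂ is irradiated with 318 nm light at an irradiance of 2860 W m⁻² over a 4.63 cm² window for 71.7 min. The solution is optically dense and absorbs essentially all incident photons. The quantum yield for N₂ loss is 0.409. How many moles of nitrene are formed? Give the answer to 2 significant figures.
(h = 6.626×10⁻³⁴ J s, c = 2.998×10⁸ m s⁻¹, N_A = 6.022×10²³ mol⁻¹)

Photon energy at 318 nm: hc/λ = (6.626×10⁻³⁴)(2.998×10⁸)/(318×10⁻⁹) = 6.247×10⁻¹⁹ J.
Energy delivered: (2860 W m⁻²)(4.63×10⁻⁴ m²)(4302 s) = 5697 J.
Photons incident: 5697 / 6.247×10⁻¹⁹ = 9.120×10²¹, i.e. 9.120×10²¹/6.022×10²³ = 0.01514 mol.
Product: Φ × n_abs = 0.409 × 0.01514 = 0.006192 mol.

0.0062 mol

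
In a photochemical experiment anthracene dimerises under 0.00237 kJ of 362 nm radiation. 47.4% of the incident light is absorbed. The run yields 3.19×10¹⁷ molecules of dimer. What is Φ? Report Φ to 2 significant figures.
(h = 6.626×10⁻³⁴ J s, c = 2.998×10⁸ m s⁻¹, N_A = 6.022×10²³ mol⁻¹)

Product: 3.19×10¹⁷ / 6.022×10²³ = 5.297×10⁻⁷ mol.
Photon energy at 362 nm: hc/λ = (6.626×10⁻³⁴)(2.998×10⁸)/(362×10⁻⁹) = 5.487×10⁻¹⁹ J.
Incident energy: 0.00237 kJ = 2.37 J.
Photons incident: 2.37 / 5.487×10⁻¹⁹ = 4.319×10¹⁸, i.e. 4.319×10¹⁸/6.022×10²³ = 7.172×10⁻⁶ mol.
Photons absorbed: 0.474 × 7.172×10⁻⁶ = 3.400×10⁻⁶ mol.
Φ = 5.297×10⁻⁷ mol / 3.400×10⁻⁶ mol photons = 0.16.

Φ = 0.16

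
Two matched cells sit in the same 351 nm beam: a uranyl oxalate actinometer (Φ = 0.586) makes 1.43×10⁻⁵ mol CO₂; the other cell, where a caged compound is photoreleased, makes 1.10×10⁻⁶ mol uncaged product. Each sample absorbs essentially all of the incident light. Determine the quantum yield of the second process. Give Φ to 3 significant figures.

Photons absorbed by the actinometer: 1.43×10⁻⁵ / 0.586 = 2.440×10⁻⁵ mol.
Φ(unknown) = 1.10×10⁻⁶ / 2.440×10⁻⁵ = 0.0451.

Φ = 0.0451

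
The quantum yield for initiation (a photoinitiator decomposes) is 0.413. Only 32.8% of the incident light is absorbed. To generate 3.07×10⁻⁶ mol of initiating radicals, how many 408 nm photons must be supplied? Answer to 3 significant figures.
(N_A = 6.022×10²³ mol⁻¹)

Photons that must be absorbed: 3.07×10⁻⁶ / 0.413 = 7.433×10⁻⁶ mol.
Incident photons needed: 7.433×10⁻⁶ / 0.328 = 2.266×10⁻⁵ mol.
Photon count: 2.266×10⁻⁵ × 6.022×10²³ = 1.36×10¹⁹.

1.36×10¹⁹ photons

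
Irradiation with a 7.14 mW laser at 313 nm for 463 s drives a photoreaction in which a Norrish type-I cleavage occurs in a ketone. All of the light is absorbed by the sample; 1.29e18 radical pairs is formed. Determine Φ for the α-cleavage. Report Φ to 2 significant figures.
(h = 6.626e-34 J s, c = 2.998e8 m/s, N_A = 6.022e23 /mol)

Φ = 0.25

Product: 1.29e18 / 6.022e23 = 2.142e-6 mol.
Photon energy at 313 nm: hc/λ = (6.626e-34)(2.998e8)/(313e-9) = 6.347e-19 J.
Energy delivered: (7.14 mW)(463 s) = 3.306 J.
Photons incident: 3.306 / 6.347e-19 = 5.209e18, i.e. 5.209e18/6.022e23 = 8.650e-6 mol.
Φ = 2.142e-6 mol / 8.650e-6 mol photons = 0.25.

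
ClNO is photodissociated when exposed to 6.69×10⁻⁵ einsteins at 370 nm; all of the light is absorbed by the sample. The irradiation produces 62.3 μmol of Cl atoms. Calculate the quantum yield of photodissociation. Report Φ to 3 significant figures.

Φ = 0.931

Product: 62.3 μmol = 6.23×10⁻⁵ mol.
Φ = 6.23×10⁻⁵ mol / 6.69×10⁻⁵ mol photons = 0.931.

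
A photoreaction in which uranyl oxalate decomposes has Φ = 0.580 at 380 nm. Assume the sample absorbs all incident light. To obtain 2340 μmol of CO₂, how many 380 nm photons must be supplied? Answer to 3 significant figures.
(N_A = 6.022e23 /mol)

Product: 2340 μmol = 0.00234 mol.
Photons that must be absorbed: 0.00234 / 0.580 = 0.004034 mol.
Photon count: 0.004034 × 6.022e23 = 2.43e21.

2.43e21 photons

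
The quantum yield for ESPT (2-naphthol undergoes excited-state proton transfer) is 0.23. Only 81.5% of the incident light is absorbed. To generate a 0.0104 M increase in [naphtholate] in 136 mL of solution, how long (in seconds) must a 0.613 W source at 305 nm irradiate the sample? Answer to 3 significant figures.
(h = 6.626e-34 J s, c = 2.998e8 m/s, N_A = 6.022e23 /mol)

Product: (0.0104 M)(0.136 L) = 0.001414 mol.
Photons that must be absorbed: 0.001414 / 0.23 = 0.006148 mol.
Incident photons needed: 0.006148 / 0.815 = 0.007544 mol.
Photon energy: hc/λ = 6.513e-19 J; per mole, 3.922e5 J mol⁻¹.
Energy required: 0.007544 × 3.922e5 = 2959 J.
Time: 2959 J / 0.613 W = 4830 s.

t ≈ 4830 s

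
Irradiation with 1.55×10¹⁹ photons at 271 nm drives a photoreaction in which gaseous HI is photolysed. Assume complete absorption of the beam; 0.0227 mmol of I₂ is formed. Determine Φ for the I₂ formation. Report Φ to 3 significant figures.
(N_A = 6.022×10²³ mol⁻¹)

Φ = 0.882

Product: 0.0227 mmol = 2.27×10⁻⁵ mol.
Moles of photons: 1.55×10¹⁹ / 6.022×10²³ = 2.574×10⁻⁵ mol.
Φ = 2.27×10⁻⁵ mol / 2.574×10⁻⁵ mol photons = 0.882.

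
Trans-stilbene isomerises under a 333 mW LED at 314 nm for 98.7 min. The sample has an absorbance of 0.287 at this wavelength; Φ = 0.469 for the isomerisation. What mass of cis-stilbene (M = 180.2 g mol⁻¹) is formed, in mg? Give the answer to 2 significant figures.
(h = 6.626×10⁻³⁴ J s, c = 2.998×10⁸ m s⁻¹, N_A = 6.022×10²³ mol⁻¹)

210 mg

Photon energy at 314 nm: hc/λ = (6.626×10⁻³⁴)(2.998×10⁸)/(314×10⁻⁹) = 6.326×10⁻¹⁹ J.
Energy delivered: (333 mW)(5922 s) = 1972 J.
Photons incident: 1972 / 6.326×10⁻¹⁹ = 3.117×10²¹, i.e. 3.117×10²¹/6.022×10²³ = 0.005176 mol.
Fraction absorbed: 1 − 10^(−0.287) = 0.4836.
Photons absorbed: 0.4836 × 0.005176 = 0.002503 mol.
Product: Φ × n_abs = 0.469 × 0.002503 = 0.001174 mol.
Mass: 0.001174 × 180.2 = 0.2116 g = 210 mg.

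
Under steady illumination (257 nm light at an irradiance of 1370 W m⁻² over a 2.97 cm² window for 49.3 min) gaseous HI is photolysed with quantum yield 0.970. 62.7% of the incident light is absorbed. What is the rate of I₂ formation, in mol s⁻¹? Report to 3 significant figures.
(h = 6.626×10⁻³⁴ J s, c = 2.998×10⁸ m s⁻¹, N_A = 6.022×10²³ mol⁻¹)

5.32×10⁻⁷ mol s⁻¹

Photon energy at 257 nm: hc/λ = (6.626×10⁻³⁴)(2.998×10⁸)/(257×10⁻⁹) = 7.729×10⁻¹⁹ J.
Energy delivered: (1370 W m⁻²)(2.97×10⁻⁴ m²)(2958 s) = 1204 J.
Photons incident: 1204 / 7.729×10⁻¹⁹ = 1.558×10²¹, i.e. 1.558×10²¹/6.022×10²³ = 0.002587 mol.
Photons absorbed: 0.627 × 0.002587 = 0.001622 mol.
Product formed: 0.970 × 0.001622 = 0.001573 mol.
Rate: 0.001573 / 2958 s = 5.32×10⁻⁷ mol s⁻¹.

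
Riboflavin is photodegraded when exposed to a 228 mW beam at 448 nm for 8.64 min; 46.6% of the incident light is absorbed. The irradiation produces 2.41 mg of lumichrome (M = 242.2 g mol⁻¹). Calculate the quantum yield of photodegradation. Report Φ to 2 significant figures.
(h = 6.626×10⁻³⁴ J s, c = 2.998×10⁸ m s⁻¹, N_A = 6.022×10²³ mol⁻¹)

Φ = 0.048

Product: 2.41 mg / 242.2 g mol⁻¹ = 9.950×10⁻⁶ mol.
Photon energy at 448 nm: hc/λ = (6.626×10⁻³⁴)(2.998×10⁸)/(448×10⁻⁹) = 4.434×10⁻¹⁹ J.
Energy delivered: (228 mW)(518.4 s) = 118.2 J.
Photons incident: 118.2 / 4.434×10⁻¹⁹ = 2.666×10²⁰, i.e. 2.666×10²⁰/6.022×10²³ = 4.427×10⁻⁴ mol.
Photons absorbed: 0.466 × 4.427×10⁻⁴ = 2.063×10⁻⁴ mol.
Φ = 9.950×10⁻⁶ mol / 2.063×10⁻⁴ mol photons = 0.048.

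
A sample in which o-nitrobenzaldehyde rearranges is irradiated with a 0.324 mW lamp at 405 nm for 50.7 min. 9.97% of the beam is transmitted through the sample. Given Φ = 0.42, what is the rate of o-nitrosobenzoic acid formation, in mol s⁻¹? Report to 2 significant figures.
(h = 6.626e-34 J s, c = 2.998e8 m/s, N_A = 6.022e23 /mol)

Photon energy at 405 nm: hc/λ = (6.626e-34)(2.998e8)/(405e-9) = 4.905e-19 J.
Energy delivered: (0.324 mW)(3042 s) = 0.9856 J.
Photons incident: 0.9856 / 4.905e-19 = 2.009e18, i.e. 2.009e18/6.022e23 = 3.336e-6 mol.
Fraction absorbed: 1 − 9.97/100 = 0.9003.
Photons absorbed: 0.9003 × 3.336e-6 = 3.003e-6 mol.
Product formed: 0.42 × 3.003e-6 = 1.261e-6 mol.
Rate: 1.261e-6 / 3042 s = 4.1e-10 mol s⁻¹.

4.1e-10 mol s⁻¹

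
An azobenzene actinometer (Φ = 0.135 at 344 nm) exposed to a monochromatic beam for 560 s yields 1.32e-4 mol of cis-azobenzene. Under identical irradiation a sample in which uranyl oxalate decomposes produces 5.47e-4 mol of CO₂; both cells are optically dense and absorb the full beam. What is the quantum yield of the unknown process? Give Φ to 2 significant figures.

Photons absorbed by the actinometer: 1.32e-4 / 0.135 = 9.778e-4 mol.
Φ(unknown) = 5.47e-4 / 9.778e-4 = 0.56.

Φ = 0.56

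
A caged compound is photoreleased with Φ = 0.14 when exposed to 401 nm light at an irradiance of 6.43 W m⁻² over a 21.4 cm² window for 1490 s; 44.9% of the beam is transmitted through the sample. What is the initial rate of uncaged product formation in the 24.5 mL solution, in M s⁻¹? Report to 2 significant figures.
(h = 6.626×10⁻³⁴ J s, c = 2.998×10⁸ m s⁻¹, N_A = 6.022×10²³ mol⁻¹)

1.5×10⁻⁷ M s⁻¹

Photon energy at 401 nm: hc/λ = (6.626×10⁻³⁴)(2.998×10⁸)/(401×10⁻⁹) = 4.954×10⁻¹⁹ J.
Energy delivered: (6.43 W m⁻²)(21.4×10⁻⁴ m²)(1490 s) = 20.50 J.
Photons incident: 20.50 / 4.954×10⁻¹⁹ = 4.138×10¹⁹, i.e. 4.138×10¹⁹/6.022×10²³ = 6.871×10⁻⁵ mol.
Fraction absorbed: 1 − 44.9/100 = 0.5510.
Photons absorbed: 0.5510 × 6.871×10⁻⁵ = 3.786×10⁻⁵ mol.
Product formed: 0.14 × 3.786×10⁻⁵ = 5.300×10⁻⁶ mol.
Rate: 5.300×10⁻⁶ mol / (1490 s × 0.0245 L) = 1.5×10⁻⁷ M s⁻¹.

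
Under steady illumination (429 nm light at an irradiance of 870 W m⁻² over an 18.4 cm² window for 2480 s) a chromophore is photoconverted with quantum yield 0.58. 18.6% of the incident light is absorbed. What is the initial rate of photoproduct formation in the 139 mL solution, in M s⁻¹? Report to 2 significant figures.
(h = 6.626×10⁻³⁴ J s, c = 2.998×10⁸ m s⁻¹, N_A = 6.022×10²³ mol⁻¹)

Photon energy at 429 nm: hc/λ = (6.626×10⁻³⁴)(2.998×10⁸)/(429×10⁻⁹) = 4.630×10⁻¹⁹ J.
Energy delivered: (870 W m⁻²)(18.4×10⁻⁴ m²)(2480 s) = 3970 J.
Photons incident: 3970 / 4.630×10⁻¹⁹ = 8.575×10²¹, i.e. 8.575×10²¹/6.022×10²³ = 0.01424 mol.
Photons absorbed: 0.186 × 0.01424 = 0.002649 mol.
Product formed: 0.58 × 0.002649 = 0.001536 mol.
Rate: 0.001536 mol / (2480 s × 0.139 L) = 4.5×10⁻⁶ M s⁻¹.

4.5×10⁻⁶ M s⁻¹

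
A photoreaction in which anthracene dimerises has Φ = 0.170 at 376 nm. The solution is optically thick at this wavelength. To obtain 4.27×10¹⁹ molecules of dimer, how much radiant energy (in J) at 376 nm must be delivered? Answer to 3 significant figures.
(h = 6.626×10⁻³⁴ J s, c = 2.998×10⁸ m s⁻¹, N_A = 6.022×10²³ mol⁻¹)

Product: 4.27×10¹⁹ / 6.022×10²³ = 7.091×10⁻⁵ mol.
Photons that must be absorbed: 7.091×10⁻⁵ / 0.170 = 4.171×10⁻⁴ mol.
Photon energy: hc/λ = 5.283×10⁻¹⁹ J; per mole, 3.181×10⁵ J mol⁻¹.
Energy required: 4.171×10⁻⁴ × 3.181×10⁵ = 133 J.

133 J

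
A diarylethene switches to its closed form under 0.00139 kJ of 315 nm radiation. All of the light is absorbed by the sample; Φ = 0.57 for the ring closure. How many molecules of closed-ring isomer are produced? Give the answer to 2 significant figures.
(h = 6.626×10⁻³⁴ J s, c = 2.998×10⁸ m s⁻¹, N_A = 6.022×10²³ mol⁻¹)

Photon energy at 315 nm: hc/λ = (6.626×10⁻³⁴)(2.998×10⁸)/(315×10⁻⁹) = 6.306×10⁻¹⁹ J.
Incident energy: 0.00139 kJ = 1.39 J.
Photons incident: 1.39 / 6.306×10⁻¹⁹ = 2.204×10¹⁸, i.e. 2.204×10¹⁸/6.022×10²³ = 3.660×10⁻⁶ mol.
Product: Φ × n_abs = 0.57 × 3.660×10⁻⁶ = 2.086×10⁻⁶ mol.
As a count: 2.086×10⁻⁶ × 6.022×10²³ = 1.3×10¹⁸.

1.3×10¹⁸ molecules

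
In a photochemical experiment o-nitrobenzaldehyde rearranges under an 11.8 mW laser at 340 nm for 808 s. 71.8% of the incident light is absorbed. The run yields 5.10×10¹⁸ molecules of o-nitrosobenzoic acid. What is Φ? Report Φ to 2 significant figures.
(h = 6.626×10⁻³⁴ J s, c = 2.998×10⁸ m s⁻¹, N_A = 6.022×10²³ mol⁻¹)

Φ = 0.44

Product: 5.10×10¹⁸ / 6.022×10²³ = 8.469×10⁻⁶ mol.
Photon energy at 340 nm: hc/λ = (6.626×10⁻³⁴)(2.998×10⁸)/(340×10⁻⁹) = 5.843×10⁻¹⁹ J.
Energy delivered: (11.8 mW)(808 s) = 9.534 J.
Photons incident: 9.534 / 5.843×10⁻¹⁹ = 1.632×10¹⁹, i.e. 1.632×10¹⁹/6.022×10²³ = 2.710×10⁻⁵ mol.
Photons absorbed: 0.718 × 2.710×10⁻⁵ = 1.946×10⁻⁵ mol.
Φ = 8.469×10⁻⁶ mol / 1.946×10⁻⁵ mol photons = 0.44.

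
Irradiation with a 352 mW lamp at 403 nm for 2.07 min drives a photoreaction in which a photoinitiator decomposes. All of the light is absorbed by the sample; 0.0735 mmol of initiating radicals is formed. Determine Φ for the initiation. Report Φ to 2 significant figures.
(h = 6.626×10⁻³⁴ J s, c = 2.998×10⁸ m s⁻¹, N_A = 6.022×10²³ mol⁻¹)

Product: 0.0735 mmol = 7.35×10⁻⁵ mol.
Photon energy at 403 nm: hc/λ = (6.626×10⁻³⁴)(2.998×10⁸)/(403×10⁻⁹) = 4.929×10⁻¹⁹ J.
Energy delivered: (352 mW)(124.2 s) = 43.72 J.
Photons incident: 43.72 / 4.929×10⁻¹⁹ = 8.870×10¹⁹, i.e. 8.870×10¹⁹/6.022×10²³ = 1.473×10⁻⁴ mol.
Φ = 7.35×10⁻⁵ mol / 1.473×10⁻⁴ mol photons = 0.50.

Φ = 0.50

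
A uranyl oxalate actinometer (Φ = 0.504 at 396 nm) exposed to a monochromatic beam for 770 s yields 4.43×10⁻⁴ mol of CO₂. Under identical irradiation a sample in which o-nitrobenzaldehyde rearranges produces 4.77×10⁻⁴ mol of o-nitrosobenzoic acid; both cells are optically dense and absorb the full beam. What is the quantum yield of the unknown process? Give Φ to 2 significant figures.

Photons absorbed by the actinometer: 4.43×10⁻⁴ / 0.504 = 8.790×10⁻⁴ mol.
Φ(unknown) = 4.77×10⁻⁴ / 8.790×10⁻⁴ = 0.54.

Φ = 0.54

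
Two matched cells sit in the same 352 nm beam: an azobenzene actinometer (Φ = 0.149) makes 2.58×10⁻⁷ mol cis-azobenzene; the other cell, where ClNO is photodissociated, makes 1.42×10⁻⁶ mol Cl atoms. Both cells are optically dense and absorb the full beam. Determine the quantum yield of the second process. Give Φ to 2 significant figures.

Photons absorbed by the actinometer: 2.58×10⁻⁷ / 0.149 = 1.732×10⁻⁶ mol.
Φ(unknown) = 1.42×10⁻⁶ / 1.732×10⁻⁶ = 0.82.

Φ = 0.82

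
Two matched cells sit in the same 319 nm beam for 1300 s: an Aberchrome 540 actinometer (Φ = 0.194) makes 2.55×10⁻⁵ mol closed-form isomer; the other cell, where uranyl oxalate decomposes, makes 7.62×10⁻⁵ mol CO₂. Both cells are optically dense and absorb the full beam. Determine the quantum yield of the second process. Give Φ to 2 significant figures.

Φ = 0.58

Photons absorbed by the actinometer: 2.55×10⁻⁵ / 0.194 = 1.314×10⁻⁴ mol.
Φ(unknown) = 7.62×10⁻⁵ / 1.314×10⁻⁴ = 0.58.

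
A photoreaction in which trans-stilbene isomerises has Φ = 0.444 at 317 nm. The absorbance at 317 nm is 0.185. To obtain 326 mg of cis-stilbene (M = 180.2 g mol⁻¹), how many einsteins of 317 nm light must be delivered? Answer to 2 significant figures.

Product: 326 mg / 180.2 g mol⁻¹ = 0.001809 mol.
Photons that must be absorbed: 0.001809 / 0.444 = 0.004074 mol.
Fraction absorbed: 1 − 10^(−0.185) = 0.3469.
Incident photons needed: 0.004074 / 0.3469 = 0.01174 mol.

0.012 einstein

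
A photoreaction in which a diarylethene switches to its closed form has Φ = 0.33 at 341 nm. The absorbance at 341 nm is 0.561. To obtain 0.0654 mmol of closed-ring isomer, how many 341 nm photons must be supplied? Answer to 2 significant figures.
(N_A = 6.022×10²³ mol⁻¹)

1.6×10²⁰ photons

Product: 0.0654 mmol = 6.54×10⁻⁵ mol.
Photons that must be absorbed: 6.54×10⁻⁵ / 0.33 = 1.982×10⁻⁴ mol.
Fraction absorbed: 1 − 10^(−0.561) = 0.7252.
Incident photons needed: 1.982×10⁻⁴ / 0.7252 = 2.733×10⁻⁴ mol.
Photon count: 2.733×10⁻⁴ × 6.022×10²³ = 1.6×10²⁰.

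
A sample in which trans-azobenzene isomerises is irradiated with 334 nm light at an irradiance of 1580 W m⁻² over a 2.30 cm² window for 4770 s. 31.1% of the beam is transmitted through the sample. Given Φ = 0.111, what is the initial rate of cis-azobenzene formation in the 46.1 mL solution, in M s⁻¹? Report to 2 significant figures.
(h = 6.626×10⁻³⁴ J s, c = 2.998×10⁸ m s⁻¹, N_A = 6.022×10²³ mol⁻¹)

1.7×10⁻⁶ M s⁻¹

Photon energy at 334 nm: hc/λ = (6.626×10⁻³⁴)(2.998×10⁸)/(334×10⁻⁹) = 5.948×10⁻¹⁹ J.
Energy delivered: (1580 W m⁻²)(2.30×10⁻⁴ m²)(4770 s) = 1733 J.
Photons incident: 1733 / 5.948×10⁻¹⁹ = 2.914×10²¹, i.e. 2.914×10²¹/6.022×10²³ = 0.004839 mol.
Fraction absorbed: 1 − 31.1/100 = 0.6890.
Photons absorbed: 0.6890 × 0.004839 = 0.003334 mol.
Product formed: 0.111 × 0.003334 = 3.701×10⁻⁴ mol.
Rate: 3.701×10⁻⁴ mol / (4770 s × 0.0461 L) = 1.7×10⁻⁶ M s⁻¹.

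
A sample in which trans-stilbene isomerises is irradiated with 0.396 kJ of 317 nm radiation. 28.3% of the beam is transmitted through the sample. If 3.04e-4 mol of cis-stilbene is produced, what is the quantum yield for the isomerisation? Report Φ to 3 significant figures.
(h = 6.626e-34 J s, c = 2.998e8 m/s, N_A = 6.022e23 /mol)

Photon energy at 317 nm: hc/λ = (6.626e-34)(2.998e8)/(317e-9) = 6.266e-19 J.
Incident energy: 0.396 kJ = 396 J.
Photons incident: 396 / 6.266e-19 = 6.320e20, i.e. 6.320e20/6.022e23 = 0.001049 mol.
Fraction absorbed: 1 − 28.3/100 = 0.7170.
Photons absorbed: 0.7170 × 0.001049 = 7.521e-4 mol.
Φ = 3.04e-4 mol / 7.521e-4 mol photons = 0.404.

Φ = 0.404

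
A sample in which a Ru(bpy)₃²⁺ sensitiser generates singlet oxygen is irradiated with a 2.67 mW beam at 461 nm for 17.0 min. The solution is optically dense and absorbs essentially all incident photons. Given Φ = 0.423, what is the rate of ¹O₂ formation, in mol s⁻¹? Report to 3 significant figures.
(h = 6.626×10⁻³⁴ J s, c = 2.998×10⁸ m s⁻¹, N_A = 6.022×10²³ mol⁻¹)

Photon energy at 461 nm: hc/λ = (6.626×10⁻³⁴)(2.998×10⁸)/(461×10⁻⁹) = 4.309×10⁻¹⁹ J.
Energy delivered: (2.67 mW)(1020 s) = 2.723 J.
Photons incident: 2.723 / 4.309×10⁻¹⁹ = 6.319×10¹⁸, i.e. 6.319×10¹⁸/6.022×10²³ = 1.049×10⁻⁵ mol.
Product formed: 0.423 × 1.049×10⁻⁵ = 4.437×10⁻⁶ mol.
Rate: 4.437×10⁻⁶ / 1020 s = 4.35×10⁻⁹ mol s⁻¹.

4.35×10⁻⁹ mol s⁻¹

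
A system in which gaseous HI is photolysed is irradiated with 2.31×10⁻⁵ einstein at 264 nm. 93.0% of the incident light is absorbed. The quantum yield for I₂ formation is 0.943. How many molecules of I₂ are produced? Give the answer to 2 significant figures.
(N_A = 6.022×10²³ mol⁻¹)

1.2×10¹⁹ molecules

Photons absorbed: 0.930 × 2.31×10⁻⁵ = 2.148×10⁻⁵ mol.
Product: Φ × n_abs = 0.943 × 2.148×10⁻⁵ = 2.026×10⁻⁵ mol.
As a count: 2.026×10⁻⁵ × 6.022×10²³ = 1.2×10¹⁹.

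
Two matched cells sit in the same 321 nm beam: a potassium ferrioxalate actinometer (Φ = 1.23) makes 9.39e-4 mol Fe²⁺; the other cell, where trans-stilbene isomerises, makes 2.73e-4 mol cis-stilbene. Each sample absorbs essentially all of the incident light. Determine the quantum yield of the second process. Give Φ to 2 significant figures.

Φ = 0.36

Photons absorbed by the actinometer: 9.39e-4 / 1.23 = 7.634e-4 mol.
Φ(unknown) = 2.73e-4 / 7.634e-4 = 0.36.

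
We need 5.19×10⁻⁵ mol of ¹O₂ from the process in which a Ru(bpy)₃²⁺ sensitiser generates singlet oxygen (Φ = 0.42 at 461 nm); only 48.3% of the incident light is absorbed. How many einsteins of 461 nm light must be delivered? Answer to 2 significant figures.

Photons that must be absorbed: 5.19×10⁻⁵ / 0.42 = 1.236×10⁻⁴ mol.
Incident photons needed: 1.236×10⁻⁴ / 0.483 = 2.559×10⁻⁴ mol.

2.6×10⁻⁴ einstein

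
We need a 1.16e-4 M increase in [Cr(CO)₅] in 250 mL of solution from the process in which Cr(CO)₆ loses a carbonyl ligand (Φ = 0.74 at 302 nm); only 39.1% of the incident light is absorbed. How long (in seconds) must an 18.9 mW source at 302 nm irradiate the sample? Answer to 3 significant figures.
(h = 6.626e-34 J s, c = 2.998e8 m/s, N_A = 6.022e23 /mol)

Product: (1.16e-4 M)(0.25 L) = 2.900e-5 mol.
Photons that must be absorbed: 2.900e-5 / 0.74 = 3.919e-5 mol.
Incident photons needed: 3.919e-5 / 0.391 = 1.002e-4 mol.
Photon energy: hc/λ = 6.578e-19 J; per mole, 3.961e5 J mol⁻¹.
Energy required: 1.002e-4 × 3.961e5 = 39.69 J.
Time: 39.69 J / 0.0189 W = 2100 s.

t ≈ 2100 s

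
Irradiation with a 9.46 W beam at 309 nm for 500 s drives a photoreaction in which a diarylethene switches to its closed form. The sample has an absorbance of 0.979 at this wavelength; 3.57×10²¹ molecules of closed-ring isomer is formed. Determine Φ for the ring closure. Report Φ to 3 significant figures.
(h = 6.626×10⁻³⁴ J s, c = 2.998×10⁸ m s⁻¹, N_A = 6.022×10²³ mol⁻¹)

Product: 3.57×10²¹ / 6.022×10²³ = 0.005928 mol.
Photon energy at 309 nm: hc/λ = (6.626×10⁻³⁴)(2.998×10⁸)/(309×10⁻⁹) = 6.429×10⁻¹⁹ J.
Energy delivered: (9.46 W)(500 s) = 4730 J.
Photons incident: 4730 / 6.429×10⁻¹⁹ = 7.357×10²¹, i.e. 7.357×10²¹/6.022×10²³ = 0.01222 mol.
Fraction absorbed: 1 − 10^(−0.979) = 0.8950.
Photons absorbed: 0.8950 × 0.01222 = 0.01094 mol.
Φ = 0.005928 mol / 0.01094 mol photons = 0.542.

Φ = 0.542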